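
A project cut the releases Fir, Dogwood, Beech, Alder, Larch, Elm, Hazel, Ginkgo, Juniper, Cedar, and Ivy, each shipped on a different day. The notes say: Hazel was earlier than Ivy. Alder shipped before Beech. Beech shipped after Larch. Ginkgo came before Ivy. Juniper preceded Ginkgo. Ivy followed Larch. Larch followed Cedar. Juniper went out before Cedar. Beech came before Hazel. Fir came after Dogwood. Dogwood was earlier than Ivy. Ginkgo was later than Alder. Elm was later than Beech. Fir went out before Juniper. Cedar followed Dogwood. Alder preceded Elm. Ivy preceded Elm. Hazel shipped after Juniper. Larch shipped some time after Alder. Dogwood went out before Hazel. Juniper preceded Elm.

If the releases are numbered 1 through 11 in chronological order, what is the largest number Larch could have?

7

Larch must come before Beech, Elm, Hazel, and Ivy — 4 releases forced after it.
Everything else can be placed before Larch in some valid order, so Larch can sit as late as position 11 − 4 = 7.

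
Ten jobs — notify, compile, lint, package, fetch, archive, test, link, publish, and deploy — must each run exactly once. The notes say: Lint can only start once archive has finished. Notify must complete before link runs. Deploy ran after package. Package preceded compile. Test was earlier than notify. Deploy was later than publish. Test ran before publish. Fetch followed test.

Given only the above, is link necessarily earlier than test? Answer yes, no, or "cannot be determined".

no

Tracing the constraints gives test → notify → link, so test must come before link.
That means link cannot be before test.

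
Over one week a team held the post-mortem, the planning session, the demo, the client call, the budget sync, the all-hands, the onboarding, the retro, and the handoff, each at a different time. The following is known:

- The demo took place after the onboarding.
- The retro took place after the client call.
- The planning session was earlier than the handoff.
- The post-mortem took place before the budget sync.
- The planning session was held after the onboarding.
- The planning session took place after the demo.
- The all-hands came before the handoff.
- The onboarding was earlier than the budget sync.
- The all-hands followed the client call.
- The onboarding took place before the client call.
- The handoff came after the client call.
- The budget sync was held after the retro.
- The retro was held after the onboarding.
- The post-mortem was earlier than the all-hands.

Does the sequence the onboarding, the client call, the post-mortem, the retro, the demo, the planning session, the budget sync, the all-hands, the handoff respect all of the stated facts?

Check each stated constraint against the proposed order — e.g. the client call is ahead of the all-hands; the client call is ahead of the handoff. Every pair is in the required order; nothing is violated.

yes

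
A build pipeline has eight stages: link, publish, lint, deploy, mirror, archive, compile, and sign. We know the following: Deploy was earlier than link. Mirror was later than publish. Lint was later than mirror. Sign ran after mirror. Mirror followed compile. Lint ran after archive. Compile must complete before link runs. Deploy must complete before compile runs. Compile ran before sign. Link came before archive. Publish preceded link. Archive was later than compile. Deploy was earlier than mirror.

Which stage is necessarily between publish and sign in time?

mirror

Tracing the constraints gives publish → mirror → sign, so mirror sits after publish and before sign.
No other stage is forced both after publish and before sign.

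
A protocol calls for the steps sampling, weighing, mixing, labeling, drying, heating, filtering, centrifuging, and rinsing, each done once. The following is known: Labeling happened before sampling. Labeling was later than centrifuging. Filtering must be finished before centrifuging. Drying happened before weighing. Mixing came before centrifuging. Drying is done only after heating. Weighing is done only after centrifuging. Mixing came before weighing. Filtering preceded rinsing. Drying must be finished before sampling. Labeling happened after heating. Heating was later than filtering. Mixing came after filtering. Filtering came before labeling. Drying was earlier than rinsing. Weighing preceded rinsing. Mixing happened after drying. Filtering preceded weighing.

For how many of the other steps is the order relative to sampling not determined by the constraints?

2

Forced before sampling: centrifuging, drying, filtering, heating, labeling, and mixing.
That leaves rinsing and weighing with no forced order relative to sampling — 2.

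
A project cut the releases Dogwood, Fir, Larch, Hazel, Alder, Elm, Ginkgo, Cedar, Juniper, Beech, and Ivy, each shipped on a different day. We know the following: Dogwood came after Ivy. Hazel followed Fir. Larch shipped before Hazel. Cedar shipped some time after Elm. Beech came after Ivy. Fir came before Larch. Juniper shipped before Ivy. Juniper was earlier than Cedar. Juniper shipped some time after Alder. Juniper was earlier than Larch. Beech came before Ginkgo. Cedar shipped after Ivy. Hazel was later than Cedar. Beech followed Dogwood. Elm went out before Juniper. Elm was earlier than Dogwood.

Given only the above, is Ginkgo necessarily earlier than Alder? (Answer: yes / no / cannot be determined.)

Tracing the constraints gives Alder → Juniper → Ivy → Beech → Ginkgo, so Alder must come before Ginkgo.
That means Ginkgo cannot be before Alder.

no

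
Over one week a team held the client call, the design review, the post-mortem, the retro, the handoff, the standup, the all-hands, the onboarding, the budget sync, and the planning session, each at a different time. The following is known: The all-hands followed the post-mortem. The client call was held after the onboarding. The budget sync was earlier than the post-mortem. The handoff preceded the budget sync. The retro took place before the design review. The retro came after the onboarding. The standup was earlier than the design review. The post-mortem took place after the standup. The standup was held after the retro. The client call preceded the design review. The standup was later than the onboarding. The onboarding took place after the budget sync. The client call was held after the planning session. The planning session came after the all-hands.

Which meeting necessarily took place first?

the handoff

The handoff has a chain of constraints placing it before every other meeting, so the handoff must be first.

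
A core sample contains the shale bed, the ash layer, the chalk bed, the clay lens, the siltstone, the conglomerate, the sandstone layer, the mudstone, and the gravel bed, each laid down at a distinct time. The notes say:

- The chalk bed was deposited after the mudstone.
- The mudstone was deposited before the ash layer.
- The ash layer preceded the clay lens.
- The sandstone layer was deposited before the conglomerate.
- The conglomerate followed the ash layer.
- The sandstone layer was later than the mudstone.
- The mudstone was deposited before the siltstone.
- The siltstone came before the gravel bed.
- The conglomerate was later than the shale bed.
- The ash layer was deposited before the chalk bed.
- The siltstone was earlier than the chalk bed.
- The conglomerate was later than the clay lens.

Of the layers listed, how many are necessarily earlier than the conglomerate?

Directly stated before the conglomerate: the ash layer, the clay lens, the sandstone layer, and the shale bed.
The mudstone reaches the conglomerate via the mudstone → the sandstone layer → the conglomerate.
No chain forces the chalk bed (or any of the others) ahead of the conglomerate.
That's the ash layer, the clay lens, the mudstone, the sandstone layer, and the shale bed — 5 in all.

5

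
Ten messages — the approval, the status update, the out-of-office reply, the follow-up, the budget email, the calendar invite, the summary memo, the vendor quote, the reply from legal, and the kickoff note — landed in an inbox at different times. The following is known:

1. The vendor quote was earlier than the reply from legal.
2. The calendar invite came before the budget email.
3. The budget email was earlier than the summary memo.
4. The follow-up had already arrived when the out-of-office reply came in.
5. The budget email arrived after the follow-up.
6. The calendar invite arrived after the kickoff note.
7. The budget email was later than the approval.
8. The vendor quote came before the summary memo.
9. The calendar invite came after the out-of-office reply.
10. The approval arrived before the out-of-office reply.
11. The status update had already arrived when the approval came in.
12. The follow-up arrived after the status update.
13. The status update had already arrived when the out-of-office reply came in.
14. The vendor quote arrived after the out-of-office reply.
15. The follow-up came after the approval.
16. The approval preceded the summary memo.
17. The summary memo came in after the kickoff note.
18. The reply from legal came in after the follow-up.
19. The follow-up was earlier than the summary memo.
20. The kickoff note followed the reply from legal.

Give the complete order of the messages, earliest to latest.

the status update, the approval, the follow-up, the out-of-office reply, the vendor quote, the reply from legal, the kickoff note, the calendar invite, the budget email, the summary memo

The constraints fix every adjacent pair, so only one ordering works:
the status update → the approval → the follow-up → the out-of-office reply → the vendor quote → the reply from legal → the kickoff note → the calendar invite → the budget email → the summary memo.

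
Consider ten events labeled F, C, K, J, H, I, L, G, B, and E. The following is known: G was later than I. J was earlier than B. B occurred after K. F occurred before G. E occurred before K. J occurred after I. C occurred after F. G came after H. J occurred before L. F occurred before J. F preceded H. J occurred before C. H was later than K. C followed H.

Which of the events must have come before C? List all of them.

E, F, H, I, J, K

Directly stated before C: F, H, and J.
E reaches C via E → K → H → C.
I reaches C via I → J → C.
K reaches C via K → H → C.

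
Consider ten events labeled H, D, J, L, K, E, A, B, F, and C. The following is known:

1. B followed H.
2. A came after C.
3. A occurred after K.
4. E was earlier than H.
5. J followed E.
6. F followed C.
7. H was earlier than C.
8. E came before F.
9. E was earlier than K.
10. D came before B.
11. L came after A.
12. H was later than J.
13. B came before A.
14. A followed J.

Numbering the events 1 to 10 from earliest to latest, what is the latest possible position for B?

8

B must come before A and L — 2 events forced after it.
Everything else can be placed before B in some valid order, so B can sit as late as position 10 − 2 = 8.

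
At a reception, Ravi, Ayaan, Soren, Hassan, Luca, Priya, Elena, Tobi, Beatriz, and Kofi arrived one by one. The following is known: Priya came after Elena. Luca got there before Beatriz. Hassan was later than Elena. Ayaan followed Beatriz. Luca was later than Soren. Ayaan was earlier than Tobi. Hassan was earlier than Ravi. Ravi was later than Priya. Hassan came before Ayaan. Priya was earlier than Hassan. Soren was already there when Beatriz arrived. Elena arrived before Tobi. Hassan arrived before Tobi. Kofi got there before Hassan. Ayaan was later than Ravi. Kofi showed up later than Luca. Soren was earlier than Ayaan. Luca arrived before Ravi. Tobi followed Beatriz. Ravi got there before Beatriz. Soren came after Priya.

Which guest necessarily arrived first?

Elena

Elena has a chain of constraints placing them before every other guest, so Elena must be first.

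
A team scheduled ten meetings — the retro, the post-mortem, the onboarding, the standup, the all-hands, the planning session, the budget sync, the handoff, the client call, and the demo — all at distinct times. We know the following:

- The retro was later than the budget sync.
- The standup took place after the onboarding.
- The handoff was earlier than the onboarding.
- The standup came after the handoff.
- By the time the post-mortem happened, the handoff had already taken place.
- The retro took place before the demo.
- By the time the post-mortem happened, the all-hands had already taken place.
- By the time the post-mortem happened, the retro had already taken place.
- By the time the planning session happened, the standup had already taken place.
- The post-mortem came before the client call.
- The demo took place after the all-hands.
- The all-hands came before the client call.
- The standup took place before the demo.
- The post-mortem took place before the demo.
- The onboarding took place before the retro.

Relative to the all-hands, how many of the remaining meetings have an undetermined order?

Forced after the all-hands: the client call, the demo, and the post-mortem.
That leaves the budget sync, the handoff, the onboarding, the planning session, the retro, and the standup with no forced order relative to the all-hands — 6.

6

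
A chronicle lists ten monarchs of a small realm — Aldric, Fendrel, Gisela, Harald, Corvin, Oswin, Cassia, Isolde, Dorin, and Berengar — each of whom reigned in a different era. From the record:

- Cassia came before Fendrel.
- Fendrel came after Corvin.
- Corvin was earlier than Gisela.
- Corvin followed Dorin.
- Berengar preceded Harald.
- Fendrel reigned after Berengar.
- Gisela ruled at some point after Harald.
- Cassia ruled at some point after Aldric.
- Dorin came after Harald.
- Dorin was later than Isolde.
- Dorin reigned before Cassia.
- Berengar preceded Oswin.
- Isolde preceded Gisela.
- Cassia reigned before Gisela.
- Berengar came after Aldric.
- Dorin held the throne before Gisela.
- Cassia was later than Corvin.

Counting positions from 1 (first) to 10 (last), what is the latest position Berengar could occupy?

Berengar must come before Cassia, Corvin, Dorin, Fendrel, Gisela, Harald, and Oswin — 7 rulers forced after them.
Everything else can be placed before Berengar in some valid order, so Berengar can sit as late as position 10 − 7 = 3.

3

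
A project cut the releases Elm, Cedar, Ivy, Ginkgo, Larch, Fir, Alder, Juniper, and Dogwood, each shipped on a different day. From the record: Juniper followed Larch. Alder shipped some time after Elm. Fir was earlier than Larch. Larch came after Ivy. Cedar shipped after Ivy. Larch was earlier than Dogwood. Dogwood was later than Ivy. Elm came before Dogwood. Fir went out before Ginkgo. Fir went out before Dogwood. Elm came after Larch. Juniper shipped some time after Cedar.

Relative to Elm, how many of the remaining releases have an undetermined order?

Forced before Elm: Fir, Ivy, and Larch; forced after Elm: Alder and Dogwood.
That leaves Cedar, Ginkgo, and Juniper with no forced order relative to Elm — 3.

3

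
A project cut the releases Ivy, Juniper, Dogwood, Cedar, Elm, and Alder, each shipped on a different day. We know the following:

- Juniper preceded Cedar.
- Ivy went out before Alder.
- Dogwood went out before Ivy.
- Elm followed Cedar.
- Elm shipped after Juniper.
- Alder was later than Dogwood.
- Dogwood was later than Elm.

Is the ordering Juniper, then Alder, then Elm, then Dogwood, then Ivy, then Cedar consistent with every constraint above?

no

The constraints require Dogwood before Alder, but in the proposed sequence Alder appears ahead of Dogwood. That one violation is enough.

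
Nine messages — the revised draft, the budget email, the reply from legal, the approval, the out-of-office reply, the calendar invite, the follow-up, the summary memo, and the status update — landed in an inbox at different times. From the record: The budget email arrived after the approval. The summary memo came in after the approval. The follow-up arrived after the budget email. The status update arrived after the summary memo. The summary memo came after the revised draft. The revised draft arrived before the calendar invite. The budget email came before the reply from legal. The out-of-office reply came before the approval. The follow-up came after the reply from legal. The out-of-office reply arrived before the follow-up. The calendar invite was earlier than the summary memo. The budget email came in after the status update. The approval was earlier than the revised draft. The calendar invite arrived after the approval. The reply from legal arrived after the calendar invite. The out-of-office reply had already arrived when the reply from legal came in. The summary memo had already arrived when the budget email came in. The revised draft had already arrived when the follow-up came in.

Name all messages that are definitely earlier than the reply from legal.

the approval, the budget email, the calendar invite, the out-of-office reply, the revised draft, the status update, the summary memo

Directly stated before the reply from legal: the budget email, the calendar invite, and the out-of-office reply.
The approval reaches the reply from legal via the approval → the calendar invite → the reply from legal.
The revised draft reaches the reply from legal via the revised draft → the calendar invite → the reply from legal.
The status update reaches the reply from legal via the status update → the budget email → the reply from legal.
Likewise the summary memo reaches the reply from legal by chaining the stated constraints.
No chain forces the follow-up ahead of the reply from legal.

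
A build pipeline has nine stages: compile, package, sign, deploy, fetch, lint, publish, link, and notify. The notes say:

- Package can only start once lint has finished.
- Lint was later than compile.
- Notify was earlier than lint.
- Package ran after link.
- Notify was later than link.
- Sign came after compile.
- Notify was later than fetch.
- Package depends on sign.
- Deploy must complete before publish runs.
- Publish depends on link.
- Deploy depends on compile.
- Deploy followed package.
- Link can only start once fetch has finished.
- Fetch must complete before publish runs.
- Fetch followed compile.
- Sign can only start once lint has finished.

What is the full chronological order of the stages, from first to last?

compile, fetch, link, notify, lint, sign, package, deploy, publish

The constraints fix every adjacent pair, so only one ordering works:
compile → fetch → link → notify → lint → sign → package → deploy → publish.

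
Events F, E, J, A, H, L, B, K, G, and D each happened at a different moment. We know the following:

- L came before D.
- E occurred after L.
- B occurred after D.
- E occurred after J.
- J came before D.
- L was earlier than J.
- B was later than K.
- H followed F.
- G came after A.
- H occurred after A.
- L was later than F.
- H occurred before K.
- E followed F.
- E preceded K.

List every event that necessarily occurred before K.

Directly stated before K: E and H.
A reaches K via A → H → K.
F reaches K via F → E → K.
J reaches K via J → E → K.
Likewise L reaches K by chaining the stated constraints.

A, E, F, H, J, L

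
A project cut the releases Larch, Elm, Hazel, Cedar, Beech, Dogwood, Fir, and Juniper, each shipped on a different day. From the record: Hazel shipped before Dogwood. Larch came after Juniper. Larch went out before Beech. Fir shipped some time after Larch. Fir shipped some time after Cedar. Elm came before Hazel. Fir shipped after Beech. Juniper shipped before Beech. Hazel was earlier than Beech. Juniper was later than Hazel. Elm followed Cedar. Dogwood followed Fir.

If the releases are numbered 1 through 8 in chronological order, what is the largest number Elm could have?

2

Elm must come before Beech, Dogwood, Fir, Hazel, Juniper, and Larch — 6 releases forced after it.
Everything else can be placed before Elm in some valid order, so Elm can sit as late as position 8 − 6 = 2.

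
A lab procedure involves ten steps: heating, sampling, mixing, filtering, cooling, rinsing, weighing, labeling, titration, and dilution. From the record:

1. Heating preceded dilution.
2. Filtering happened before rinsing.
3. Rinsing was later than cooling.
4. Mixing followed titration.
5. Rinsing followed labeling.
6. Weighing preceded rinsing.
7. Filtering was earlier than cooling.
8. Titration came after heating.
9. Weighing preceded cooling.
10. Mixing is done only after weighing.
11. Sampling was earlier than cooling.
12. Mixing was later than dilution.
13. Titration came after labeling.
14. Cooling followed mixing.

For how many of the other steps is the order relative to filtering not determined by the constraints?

Forced after filtering: cooling and rinsing.
That leaves dilution, heating, labeling, mixing, sampling, titration, and weighing with no forced order relative to filtering — 7.

7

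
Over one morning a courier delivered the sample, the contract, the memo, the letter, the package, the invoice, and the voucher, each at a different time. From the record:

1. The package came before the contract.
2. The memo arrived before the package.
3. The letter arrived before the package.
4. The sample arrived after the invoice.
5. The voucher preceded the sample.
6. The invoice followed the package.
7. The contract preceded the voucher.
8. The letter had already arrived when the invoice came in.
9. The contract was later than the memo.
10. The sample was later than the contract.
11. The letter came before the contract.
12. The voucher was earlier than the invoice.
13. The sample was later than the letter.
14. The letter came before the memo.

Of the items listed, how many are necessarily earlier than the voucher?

Directly stated before the voucher: the contract.
The letter reaches the voucher via the letter → the contract → the voucher.
The memo reaches the voucher via the memo → the contract → the voucher.
The package reaches the voucher via the package → the contract → the voucher.
That's the contract, the letter, the memo, and the package — 4 in all.

4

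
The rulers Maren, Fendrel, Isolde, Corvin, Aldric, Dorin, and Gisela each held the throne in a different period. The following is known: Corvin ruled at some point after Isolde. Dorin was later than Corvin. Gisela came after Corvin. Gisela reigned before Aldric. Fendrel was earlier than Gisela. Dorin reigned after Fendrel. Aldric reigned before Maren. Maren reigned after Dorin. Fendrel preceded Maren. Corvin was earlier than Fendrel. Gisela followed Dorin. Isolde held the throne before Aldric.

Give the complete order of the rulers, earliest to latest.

The constraints fix every adjacent pair, so only one ordering works:
Isolde → Corvin → Fendrel → Dorin → Gisela → Aldric → Maren.

Isolde, Corvin, Fendrel, Dorin, Gisela, Aldric, Maren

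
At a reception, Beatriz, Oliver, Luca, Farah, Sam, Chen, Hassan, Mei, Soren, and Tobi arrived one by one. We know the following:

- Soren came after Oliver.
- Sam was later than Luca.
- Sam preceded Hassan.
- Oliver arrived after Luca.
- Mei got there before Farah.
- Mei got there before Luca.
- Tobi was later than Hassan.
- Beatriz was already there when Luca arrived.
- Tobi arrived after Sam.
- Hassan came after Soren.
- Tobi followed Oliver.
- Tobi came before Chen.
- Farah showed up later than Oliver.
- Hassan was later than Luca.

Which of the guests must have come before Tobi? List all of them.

Directly stated before Tobi: Hassan, Oliver, and Sam.
Beatriz reaches Tobi via Beatriz → Luca → Oliver → Tobi.
Luca reaches Tobi via Luca → Oliver → Tobi.
Mei reaches Tobi via Mei → Luca → Oliver → Tobi.
Likewise Soren reaches Tobi by chaining the stated constraints.

Beatriz, Hassan, Luca, Mei, Oliver, Sam, Soren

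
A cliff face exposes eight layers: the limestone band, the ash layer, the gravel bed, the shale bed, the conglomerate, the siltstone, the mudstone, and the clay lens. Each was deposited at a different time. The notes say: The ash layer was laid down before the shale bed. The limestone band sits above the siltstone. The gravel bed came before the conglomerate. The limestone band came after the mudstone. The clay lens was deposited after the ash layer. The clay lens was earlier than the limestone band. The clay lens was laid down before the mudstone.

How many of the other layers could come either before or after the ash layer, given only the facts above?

Forced after the ash layer: the clay lens, the limestone band, the mudstone, and the shale bed.
That leaves the conglomerate, the gravel bed, and the siltstone with no forced order relative to the ash layer — 3.

3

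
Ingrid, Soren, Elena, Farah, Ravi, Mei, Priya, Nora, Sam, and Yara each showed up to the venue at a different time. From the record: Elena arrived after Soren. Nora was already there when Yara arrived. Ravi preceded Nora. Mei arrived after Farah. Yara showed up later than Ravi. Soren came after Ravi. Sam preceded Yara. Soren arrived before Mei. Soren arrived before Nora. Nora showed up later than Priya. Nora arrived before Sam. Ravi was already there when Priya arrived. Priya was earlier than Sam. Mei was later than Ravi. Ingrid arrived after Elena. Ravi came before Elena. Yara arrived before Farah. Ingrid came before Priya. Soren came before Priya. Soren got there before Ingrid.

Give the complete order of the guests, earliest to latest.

Ravi, Soren, Elena, Ingrid, Priya, Nora, Sam, Yara, Farah, Mei

The constraints fix every adjacent pair, so only one ordering works:
Ravi → Soren → Elena → Ingrid → Priya → Nora → Sam → Yara → Farah → Mei.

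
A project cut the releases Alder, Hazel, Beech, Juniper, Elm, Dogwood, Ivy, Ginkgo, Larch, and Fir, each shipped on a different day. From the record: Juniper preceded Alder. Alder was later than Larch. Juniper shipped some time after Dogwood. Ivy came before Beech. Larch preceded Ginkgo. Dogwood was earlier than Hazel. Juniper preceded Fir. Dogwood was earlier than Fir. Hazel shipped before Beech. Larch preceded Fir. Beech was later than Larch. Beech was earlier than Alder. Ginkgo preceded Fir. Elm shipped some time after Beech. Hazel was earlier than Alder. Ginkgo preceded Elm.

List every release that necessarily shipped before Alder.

Directly stated before Alder: Beech, Hazel, Juniper, and Larch.
Dogwood reaches Alder via Dogwood → Juniper → Alder.
Ivy reaches Alder via Ivy → Beech → Alder.
No chain forces Elm (or any of the others) ahead of Alder.

Beech, Dogwood, Hazel, Ivy, Juniper, Larch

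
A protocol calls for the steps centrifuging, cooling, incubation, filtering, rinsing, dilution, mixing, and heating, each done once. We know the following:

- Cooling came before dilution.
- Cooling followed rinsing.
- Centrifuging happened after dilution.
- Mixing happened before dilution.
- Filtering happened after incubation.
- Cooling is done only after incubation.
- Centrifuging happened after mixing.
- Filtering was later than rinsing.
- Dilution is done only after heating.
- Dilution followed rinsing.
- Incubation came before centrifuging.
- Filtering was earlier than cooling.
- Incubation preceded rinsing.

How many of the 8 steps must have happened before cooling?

Directly stated before cooling: filtering, incubation, and rinsing.
That's filtering, incubation, and rinsing — 3 in all.

3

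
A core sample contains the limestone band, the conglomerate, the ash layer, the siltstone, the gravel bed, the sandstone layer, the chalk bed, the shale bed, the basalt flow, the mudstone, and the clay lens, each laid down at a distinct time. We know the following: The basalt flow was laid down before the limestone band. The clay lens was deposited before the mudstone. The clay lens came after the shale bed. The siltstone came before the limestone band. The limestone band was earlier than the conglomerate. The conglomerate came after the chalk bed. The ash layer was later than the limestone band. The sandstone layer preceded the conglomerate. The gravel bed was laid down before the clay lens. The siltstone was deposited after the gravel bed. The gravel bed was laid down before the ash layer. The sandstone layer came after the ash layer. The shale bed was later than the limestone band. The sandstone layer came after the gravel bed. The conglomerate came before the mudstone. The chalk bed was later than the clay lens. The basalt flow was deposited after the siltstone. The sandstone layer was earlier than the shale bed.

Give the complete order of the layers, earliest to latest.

The constraints fix every adjacent pair, so only one ordering works:
the gravel bed → the siltstone → the basalt flow → the limestone band → the ash layer → the sandstone layer → the shale bed → the clay lens → the chalk bed → the conglomerate → the mudstone.

the gravel bed, the siltstone, the basalt flow, the limestone band, the ash layer, the sandstone layer, the shale bed, the clay lens, the chalk bed, the conglomerate, the mudstone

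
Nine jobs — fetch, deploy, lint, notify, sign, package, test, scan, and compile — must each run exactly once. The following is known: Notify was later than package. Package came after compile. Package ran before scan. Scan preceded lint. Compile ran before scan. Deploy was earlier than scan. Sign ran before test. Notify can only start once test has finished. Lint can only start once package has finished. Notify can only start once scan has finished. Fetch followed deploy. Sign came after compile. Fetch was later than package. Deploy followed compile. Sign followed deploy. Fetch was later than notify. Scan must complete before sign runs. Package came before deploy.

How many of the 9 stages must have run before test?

5

Directly stated before test: sign.
Compile reaches test via compile → sign → test.
Deploy reaches test via deploy → sign → test.
Package reaches test via package → scan → sign → test.
Likewise scan reaches test by chaining the stated constraints.
That's compile, deploy, package, scan, and sign — 5 in all.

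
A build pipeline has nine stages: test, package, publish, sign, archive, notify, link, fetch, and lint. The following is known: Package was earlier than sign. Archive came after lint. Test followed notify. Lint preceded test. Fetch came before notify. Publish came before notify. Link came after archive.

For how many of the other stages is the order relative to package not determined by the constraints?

7

Forced after package: sign.
That leaves archive, fetch, link, lint, notify, publish, and test with no forced order relative to package — 7.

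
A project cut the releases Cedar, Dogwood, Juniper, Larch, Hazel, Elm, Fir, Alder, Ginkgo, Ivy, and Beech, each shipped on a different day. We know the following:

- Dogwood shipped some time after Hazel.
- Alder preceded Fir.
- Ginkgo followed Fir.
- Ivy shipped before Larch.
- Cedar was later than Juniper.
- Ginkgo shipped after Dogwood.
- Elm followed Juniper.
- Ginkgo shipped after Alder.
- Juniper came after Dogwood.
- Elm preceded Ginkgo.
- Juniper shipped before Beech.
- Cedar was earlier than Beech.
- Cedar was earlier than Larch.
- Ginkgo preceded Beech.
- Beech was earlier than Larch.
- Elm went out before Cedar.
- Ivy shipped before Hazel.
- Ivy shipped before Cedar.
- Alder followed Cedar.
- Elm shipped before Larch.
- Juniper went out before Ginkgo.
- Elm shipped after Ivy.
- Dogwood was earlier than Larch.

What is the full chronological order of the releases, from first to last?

Ivy, Hazel, Dogwood, Juniper, Elm, Cedar, Alder, Fir, Ginkgo, Beech, Larch

The constraints fix every adjacent pair, so only one ordering works:
Ivy → Hazel → Dogwood → Juniper → Elm → Cedar → Alder → Fir → Ginkgo → Beech → Larch.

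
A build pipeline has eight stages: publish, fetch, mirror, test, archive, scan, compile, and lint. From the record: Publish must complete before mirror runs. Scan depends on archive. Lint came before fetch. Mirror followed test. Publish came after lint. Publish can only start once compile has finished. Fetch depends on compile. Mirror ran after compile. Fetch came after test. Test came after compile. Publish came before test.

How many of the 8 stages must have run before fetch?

4

Directly stated before fetch: compile, lint, and test.
Publish reaches fetch via publish → test → fetch.
No chain forces mirror (or any of the others) ahead of fetch.
That's compile, lint, publish, and test — 4 in all.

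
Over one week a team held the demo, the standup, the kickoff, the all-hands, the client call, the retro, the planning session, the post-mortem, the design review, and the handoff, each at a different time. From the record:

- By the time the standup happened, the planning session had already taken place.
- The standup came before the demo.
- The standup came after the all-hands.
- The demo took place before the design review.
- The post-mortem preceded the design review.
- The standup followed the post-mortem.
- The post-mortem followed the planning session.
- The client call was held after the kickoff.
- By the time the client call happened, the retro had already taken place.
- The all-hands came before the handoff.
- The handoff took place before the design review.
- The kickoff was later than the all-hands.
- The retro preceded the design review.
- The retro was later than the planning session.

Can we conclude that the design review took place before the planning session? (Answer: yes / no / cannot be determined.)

Tracing the constraints gives the planning session → the retro → the design review, so the planning session must come before the design review.
That means the design review cannot be before the planning session.

no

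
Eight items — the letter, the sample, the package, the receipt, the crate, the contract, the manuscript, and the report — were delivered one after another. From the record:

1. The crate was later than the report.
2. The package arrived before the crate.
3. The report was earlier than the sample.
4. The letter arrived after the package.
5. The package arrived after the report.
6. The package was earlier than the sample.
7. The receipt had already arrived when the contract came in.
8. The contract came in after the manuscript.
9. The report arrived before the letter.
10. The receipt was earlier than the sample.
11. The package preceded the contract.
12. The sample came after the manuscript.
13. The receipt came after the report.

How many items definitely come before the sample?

4

Directly stated before the sample: the manuscript, the package, the receipt, and the report.
No chain forces the crate (or any of the others) ahead of the sample.
That's the manuscript, the package, the receipt, and the report — 4 in all.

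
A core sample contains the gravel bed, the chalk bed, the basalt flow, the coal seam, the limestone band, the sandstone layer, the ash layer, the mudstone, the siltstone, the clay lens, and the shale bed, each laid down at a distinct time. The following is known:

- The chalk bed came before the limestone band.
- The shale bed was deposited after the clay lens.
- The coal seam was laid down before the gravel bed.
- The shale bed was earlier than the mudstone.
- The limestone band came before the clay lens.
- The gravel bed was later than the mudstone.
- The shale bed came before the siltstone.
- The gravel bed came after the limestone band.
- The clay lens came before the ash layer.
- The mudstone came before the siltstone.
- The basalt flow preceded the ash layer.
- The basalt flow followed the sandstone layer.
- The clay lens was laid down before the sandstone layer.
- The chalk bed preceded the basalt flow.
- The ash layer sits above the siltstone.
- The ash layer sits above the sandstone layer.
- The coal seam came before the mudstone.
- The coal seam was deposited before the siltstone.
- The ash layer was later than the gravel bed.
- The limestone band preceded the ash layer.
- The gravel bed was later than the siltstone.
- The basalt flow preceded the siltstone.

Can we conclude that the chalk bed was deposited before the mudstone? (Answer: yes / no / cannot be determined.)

yes

Chain the constraints: the chalk bed → the limestone band → the clay lens → the shale bed → the mudstone. Each link is directly stated, so the chalk bed comes before the mudstone.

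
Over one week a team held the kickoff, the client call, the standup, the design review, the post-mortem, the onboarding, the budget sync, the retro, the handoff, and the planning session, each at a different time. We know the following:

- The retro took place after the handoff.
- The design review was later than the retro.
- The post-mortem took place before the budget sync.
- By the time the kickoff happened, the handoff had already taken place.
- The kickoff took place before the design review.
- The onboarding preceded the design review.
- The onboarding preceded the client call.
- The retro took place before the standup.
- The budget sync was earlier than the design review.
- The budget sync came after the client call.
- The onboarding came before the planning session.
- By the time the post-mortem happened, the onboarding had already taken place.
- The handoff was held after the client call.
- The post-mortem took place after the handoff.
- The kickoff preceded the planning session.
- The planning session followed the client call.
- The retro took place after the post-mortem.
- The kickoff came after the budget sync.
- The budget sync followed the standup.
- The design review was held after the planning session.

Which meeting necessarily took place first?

the onboarding

The onboarding has a chain of constraints placing it before every other meeting, so the onboarding must be first.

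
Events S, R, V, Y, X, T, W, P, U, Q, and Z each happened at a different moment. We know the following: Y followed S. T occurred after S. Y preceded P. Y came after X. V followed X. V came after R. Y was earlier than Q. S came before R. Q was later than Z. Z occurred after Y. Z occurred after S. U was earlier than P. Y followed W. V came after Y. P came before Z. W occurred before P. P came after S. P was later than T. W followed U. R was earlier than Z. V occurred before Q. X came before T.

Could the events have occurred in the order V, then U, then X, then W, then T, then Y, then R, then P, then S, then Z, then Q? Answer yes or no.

no

The constraints require S before P, but in the proposed sequence P appears ahead of S. That one violation is enough.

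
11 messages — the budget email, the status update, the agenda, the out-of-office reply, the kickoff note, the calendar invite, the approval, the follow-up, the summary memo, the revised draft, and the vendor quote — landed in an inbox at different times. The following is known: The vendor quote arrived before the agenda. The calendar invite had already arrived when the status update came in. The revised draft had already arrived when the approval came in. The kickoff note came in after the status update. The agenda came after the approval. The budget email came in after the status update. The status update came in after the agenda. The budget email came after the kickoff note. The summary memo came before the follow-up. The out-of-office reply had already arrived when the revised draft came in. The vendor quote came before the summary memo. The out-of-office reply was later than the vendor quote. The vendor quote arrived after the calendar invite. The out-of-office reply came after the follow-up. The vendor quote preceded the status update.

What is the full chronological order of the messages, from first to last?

The constraints fix every adjacent pair, so only one ordering works:
the calendar invite → the vendor quote → the summary memo → the follow-up → the out-of-office reply → the revised draft → the approval → the agenda → the status update → the kickoff note → the budget email.

the calendar invite, the vendor quote, the summary memo, the follow-up, the out-of-office reply, the revised draft, the approval, the agenda, the status update, the kickoff note, the budget email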